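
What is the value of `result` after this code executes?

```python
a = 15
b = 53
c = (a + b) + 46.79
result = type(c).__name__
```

a is int; b is int; c is float; result = 'float'

'float'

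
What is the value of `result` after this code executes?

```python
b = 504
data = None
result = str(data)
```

b = 504; data = None; result = 'None'

'None'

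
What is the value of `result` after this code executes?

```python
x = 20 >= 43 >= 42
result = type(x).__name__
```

x is bool; result = 'bool'

'bool'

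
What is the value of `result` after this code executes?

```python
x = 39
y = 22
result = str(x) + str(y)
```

x = 39; y = 22; result = '3922'

'3922'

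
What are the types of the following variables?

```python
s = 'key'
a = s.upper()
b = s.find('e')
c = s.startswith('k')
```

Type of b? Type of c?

find() returns int; startswith() returns bool

int, bool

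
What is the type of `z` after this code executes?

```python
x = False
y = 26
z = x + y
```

bool + int = int (bool is subclass of int)

int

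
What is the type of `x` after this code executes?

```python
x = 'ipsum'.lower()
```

str.lower() returns str

str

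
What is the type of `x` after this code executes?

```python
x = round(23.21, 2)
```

round() with decimal places returns float

float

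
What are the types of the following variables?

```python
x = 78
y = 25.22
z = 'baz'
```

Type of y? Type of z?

y is assigned a number with a decimal point, so it is a float; z is assigned a quoted string literal, so it is a str

float, str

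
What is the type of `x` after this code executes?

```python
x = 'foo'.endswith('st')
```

str.endswith() returns bool

bool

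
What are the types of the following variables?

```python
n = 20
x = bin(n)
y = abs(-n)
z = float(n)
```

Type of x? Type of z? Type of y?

bin() returns str; float() returns float; abs() of int returns int

str, float, int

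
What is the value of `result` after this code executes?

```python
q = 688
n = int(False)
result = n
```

q = 688; n = 0; result = 0

0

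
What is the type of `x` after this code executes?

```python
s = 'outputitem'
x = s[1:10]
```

Slicing a str returns str

str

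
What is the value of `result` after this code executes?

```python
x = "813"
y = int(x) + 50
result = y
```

x = '813'; y = 863; result = 863

863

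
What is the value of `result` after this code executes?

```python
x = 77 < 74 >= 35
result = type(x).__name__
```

x is bool; result = 'bool'

'bool'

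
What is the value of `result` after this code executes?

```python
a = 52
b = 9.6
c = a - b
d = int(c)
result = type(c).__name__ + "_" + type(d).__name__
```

a is int; b is float; c is float; d is int; result = 'float_int'

'float_int'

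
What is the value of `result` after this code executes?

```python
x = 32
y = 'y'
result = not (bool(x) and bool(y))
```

x = 32; y = 'y'; result = False

False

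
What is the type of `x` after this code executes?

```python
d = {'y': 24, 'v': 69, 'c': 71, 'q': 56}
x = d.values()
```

.values() returns dict_values view

dict_values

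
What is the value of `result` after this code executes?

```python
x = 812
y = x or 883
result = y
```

x = 812; y = 812; result = 812

812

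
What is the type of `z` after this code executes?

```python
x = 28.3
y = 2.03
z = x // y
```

float // float = float

float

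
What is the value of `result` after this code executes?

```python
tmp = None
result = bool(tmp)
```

tmp = None; result = False

False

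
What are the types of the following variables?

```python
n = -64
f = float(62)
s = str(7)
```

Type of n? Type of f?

n is assigned a bare integer (no decimal point), so it is an int; f is assigned the result of calling float(), which returns a float

int, float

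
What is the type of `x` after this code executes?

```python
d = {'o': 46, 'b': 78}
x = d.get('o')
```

dict.get() returns value type when found

int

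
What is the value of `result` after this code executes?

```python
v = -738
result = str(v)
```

v = -738; result = '-738'

'-738'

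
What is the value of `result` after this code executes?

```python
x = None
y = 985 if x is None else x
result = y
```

x = None; y = 985; result = 985

985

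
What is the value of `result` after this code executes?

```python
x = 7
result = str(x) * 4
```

x = 7; result = '7777'

'7777'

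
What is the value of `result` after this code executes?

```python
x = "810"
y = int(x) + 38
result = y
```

x = '810'; y = 848; result = 848

848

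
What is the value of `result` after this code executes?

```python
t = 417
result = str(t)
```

t = 417; result = '417'

'417'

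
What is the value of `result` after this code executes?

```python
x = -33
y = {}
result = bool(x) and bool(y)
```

x = -33; y = {}; result = False

False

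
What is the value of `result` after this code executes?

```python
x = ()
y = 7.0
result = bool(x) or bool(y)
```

x = (); y = 7.0; result = True

True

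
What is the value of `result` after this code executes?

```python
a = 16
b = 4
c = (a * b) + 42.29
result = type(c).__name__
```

a is int; b is int; c is float; result = 'float'

'float'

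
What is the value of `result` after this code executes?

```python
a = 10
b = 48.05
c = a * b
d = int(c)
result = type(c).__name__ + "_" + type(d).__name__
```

a is int; b is float; c is float; d is int; result = 'float_int'

'float_int'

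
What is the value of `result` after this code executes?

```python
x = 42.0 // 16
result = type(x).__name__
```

x is float; result = 'float'

'float'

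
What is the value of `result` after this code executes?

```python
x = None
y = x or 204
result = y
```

x = None; y = 204; result = 204

204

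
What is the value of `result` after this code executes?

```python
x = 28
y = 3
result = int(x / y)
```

x = 28; y = 3; result = 9

9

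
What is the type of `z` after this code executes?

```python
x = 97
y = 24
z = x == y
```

Equality comparison returns bool

bool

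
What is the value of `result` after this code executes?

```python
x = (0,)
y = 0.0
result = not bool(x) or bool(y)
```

x = (0,); y = 0.0; result = False

False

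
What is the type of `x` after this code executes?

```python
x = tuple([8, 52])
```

tuple() constructor returns tuple

tuple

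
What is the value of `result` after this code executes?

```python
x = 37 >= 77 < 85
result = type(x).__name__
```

x is bool; result = 'bool'

'bool'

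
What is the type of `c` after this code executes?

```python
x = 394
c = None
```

None has type NoneType

NoneType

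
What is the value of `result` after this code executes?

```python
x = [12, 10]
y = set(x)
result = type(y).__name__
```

x is list; y is set; result = 'set'

'set'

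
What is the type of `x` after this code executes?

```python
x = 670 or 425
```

'or' returns first truthy value (int)

int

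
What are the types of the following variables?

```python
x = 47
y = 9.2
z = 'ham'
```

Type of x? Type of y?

x is assigned a bare integer (no decimal point), so it is an int; y is assigned a number with a decimal point, so it is a float

int, float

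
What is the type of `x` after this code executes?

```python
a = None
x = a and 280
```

'and' returns first falsy value (None)

NoneType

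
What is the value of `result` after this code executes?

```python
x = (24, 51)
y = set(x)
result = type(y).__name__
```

x is tuple; y is set; result = 'set'

'set'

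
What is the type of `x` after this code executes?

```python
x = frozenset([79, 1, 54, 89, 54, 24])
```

frozenset() returns frozenset

frozenset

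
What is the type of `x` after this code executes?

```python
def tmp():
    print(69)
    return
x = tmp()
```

Bare return returns None

NoneType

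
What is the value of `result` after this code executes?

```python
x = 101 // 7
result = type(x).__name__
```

x is int; result = 'int'

'int'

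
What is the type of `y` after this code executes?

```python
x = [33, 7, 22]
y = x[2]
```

Indexing list[int] returns int

int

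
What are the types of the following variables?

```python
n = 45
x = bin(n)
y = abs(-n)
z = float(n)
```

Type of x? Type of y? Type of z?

bin() returns str; abs() of int returns int; float() returns float

str, int, float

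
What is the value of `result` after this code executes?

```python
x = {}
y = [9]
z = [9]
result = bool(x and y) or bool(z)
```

x = {}; y = [9]; z = [9]; result = True

True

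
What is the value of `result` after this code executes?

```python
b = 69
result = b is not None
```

b = 69; result = True

True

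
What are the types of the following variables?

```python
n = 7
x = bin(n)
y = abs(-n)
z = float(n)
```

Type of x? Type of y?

bin() returns str; abs() of int returns int

str, int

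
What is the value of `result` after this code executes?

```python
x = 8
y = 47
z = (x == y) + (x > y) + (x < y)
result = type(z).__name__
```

x is int; y is int; z is int; result = 'int'

'int'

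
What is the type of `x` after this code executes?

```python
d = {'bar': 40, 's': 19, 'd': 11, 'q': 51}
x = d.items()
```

dict.items() returns dict_items view

dict_items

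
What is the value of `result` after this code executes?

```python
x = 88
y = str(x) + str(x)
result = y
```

x = 88; y = '8888'; result = '8888'

'8888'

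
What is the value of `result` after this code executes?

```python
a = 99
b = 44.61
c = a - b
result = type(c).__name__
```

a is int; b is float; c is float; result = 'float'

'float'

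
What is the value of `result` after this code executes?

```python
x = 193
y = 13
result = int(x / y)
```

x = 193; y = 13; result = 14

14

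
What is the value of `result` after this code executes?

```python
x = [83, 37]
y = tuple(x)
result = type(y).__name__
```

x is list; y is tuple; result = 'tuple'

'tuple'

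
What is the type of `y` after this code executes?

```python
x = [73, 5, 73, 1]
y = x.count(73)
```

list.count() returns int

int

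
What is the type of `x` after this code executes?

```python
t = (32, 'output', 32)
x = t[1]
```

Index 1 of tuple is a str literal

str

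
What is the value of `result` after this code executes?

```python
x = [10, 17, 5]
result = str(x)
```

x = [10, 17, 5]; result = '[10, 17, 5]'

'[10, 17, 5]'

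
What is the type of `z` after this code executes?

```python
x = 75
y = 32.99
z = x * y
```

int * float = float

float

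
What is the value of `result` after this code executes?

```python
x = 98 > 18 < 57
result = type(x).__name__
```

x is bool; result = 'bool'

'bool'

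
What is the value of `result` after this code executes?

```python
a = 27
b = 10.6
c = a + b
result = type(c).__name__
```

a is int; b is float; c is float; result = 'float'

'float'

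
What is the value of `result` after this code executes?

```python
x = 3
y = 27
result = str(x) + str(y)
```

x = 3; y = 27; result = '327'

'327'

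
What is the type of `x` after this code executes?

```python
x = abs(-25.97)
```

abs() of float returns float

float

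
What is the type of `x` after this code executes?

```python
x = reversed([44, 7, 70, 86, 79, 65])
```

reversed() on a list returns list_reverseiterator

list_reverseiterator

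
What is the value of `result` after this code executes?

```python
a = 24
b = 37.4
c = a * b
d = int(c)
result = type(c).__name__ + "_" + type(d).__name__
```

a is int; b is float; c is float; d is int; result = 'float_int'

'float_int'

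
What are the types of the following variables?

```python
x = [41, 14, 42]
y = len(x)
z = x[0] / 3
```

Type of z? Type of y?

int / int = float; len() returns int

float, int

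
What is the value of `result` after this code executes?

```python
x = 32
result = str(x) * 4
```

x = 32; result = '32323232'

'32323232'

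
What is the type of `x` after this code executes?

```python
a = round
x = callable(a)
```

callable() returns bool

bool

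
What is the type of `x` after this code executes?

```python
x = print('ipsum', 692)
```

print() returns None

NoneType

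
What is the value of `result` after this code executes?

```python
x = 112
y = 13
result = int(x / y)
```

x = 112; y = 13; result = 8

8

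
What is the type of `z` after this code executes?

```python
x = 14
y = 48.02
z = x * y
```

int * float = float

float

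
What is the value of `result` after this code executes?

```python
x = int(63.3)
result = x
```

x = 63; result = 63

63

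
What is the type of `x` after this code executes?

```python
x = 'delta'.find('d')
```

str.find() returns int index

int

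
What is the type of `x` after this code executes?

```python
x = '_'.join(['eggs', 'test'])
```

str.join() returns str

str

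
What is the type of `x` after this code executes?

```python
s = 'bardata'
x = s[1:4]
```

Slicing a str returns str

str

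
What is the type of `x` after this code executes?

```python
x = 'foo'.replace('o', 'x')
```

str.replace() returns str

str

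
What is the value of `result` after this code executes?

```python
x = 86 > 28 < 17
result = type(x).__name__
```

x is bool; result = 'bool'

'bool'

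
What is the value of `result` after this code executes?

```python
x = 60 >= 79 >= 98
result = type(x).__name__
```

x is bool; result = 'bool'

'bool'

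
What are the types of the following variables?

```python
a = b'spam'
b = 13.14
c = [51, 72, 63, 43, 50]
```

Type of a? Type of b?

a is assigned a bytes literal (b'...' prefix); b is assigned a number with a decimal point, so it is a float

bytes, float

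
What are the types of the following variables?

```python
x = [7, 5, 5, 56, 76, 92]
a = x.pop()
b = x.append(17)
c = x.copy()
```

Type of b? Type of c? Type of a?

append() returns None; copy() returns list; pop() returns element

NoneType, list, int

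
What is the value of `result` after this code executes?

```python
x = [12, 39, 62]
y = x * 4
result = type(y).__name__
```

x is list; y is list; result = 'list'

'list'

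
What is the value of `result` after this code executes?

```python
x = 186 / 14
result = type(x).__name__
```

x is float; result = 'float'

'float'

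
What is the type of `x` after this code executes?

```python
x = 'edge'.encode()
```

str.encode() returns bytes

bytes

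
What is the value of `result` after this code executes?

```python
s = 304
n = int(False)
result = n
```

s = 304; n = 0; result = 0

0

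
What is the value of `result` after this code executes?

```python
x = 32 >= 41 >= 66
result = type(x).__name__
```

x is bool; result = 'bool'

'bool'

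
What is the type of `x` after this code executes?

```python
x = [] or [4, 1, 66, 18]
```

'or' returns first truthy value (list)

list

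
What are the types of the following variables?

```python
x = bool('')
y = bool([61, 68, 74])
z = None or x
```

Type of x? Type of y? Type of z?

bool() returns bool; bool() returns bool; None or bool returns the bool

bool, bool, bool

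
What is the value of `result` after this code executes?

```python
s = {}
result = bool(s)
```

s = {}; result = False

False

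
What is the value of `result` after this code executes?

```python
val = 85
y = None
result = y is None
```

val = 85; y = None; result = True

True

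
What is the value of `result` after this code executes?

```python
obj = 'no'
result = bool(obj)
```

obj = 'no'; result = True

True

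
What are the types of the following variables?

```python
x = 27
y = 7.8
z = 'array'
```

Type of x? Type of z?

x is assigned a bare integer (no decimal point), so it is an int; z is assigned a quoted string literal, so it is a str

int, str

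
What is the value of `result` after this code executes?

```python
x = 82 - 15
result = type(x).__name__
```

x is int; result = 'int'

'int'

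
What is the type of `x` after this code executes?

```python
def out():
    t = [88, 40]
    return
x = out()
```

Bare return returns None

NoneType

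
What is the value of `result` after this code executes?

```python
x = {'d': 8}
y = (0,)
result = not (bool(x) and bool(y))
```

x = {'d': 8}; y = (0,); result = False

False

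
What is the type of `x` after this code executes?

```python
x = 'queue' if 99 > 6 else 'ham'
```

Both branches of conditional are str

str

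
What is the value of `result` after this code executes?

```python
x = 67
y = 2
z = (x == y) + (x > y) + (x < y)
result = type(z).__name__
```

x is int; y is int; z is int; result = 'int'

'int'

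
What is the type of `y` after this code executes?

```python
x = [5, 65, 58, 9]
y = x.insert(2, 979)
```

list.insert() returns None

NoneType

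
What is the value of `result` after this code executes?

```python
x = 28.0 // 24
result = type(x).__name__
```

x is float; result = 'float'

'float'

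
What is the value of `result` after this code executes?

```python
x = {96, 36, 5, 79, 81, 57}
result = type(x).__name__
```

x is set; result = 'set'

'set'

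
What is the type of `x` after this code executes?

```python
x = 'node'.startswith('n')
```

str.startswith() returns bool

bool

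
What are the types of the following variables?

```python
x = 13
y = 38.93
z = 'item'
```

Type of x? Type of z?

x is assigned a bare integer (no decimal point), so it is an int; z is assigned a quoted string literal, so it is a str

int, str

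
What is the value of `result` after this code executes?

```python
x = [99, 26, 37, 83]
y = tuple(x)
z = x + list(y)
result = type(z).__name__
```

x is list; y is tuple; z is list; result = 'list'

'list'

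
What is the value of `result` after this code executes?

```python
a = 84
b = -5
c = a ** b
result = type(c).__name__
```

a is int; b is int; c is float; result = 'float'

'float'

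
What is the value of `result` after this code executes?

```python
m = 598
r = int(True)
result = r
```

m = 598; r = 1; result = 1

1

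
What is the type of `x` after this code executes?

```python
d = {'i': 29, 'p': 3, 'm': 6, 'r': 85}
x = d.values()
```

.values() returns dict_values view

dict_values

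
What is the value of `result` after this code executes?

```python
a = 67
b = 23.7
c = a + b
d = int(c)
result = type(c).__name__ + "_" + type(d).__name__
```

a is int; b is float; c is float; d is int; result = 'float_int'

'float_int'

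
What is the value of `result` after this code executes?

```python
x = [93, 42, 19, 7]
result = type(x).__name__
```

x is list; result = 'list'

'list'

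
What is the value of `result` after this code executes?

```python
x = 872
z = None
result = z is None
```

x = 872; z = None; result = True

True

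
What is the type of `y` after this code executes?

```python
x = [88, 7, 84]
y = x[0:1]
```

Slicing a list returns a list

list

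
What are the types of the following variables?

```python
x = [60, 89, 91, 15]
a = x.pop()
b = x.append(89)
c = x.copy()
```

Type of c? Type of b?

copy() returns list; append() returns None

list, NoneType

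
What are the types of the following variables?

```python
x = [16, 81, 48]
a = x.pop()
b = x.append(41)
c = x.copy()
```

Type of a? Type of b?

pop() returns element; append() returns None

int, NoneType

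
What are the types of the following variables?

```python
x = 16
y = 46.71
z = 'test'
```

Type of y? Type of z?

y is assigned a number with a decimal point, so it is a float; z is assigned a quoted string literal, so it is a str

float, str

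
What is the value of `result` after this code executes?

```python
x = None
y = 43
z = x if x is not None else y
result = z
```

x = None; y = 43; z = 43; result = 43

43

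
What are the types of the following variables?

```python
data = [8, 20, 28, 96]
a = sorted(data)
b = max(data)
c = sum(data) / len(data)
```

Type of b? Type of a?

max of ints returns int; sorted() returns list

int, list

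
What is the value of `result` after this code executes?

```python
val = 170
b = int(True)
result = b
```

val = 170; b = 1; result = 1

1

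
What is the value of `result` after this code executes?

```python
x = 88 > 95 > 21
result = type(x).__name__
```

x is bool; result = 'bool'

'bool'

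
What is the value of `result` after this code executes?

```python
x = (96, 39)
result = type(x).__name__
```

x is tuple; result = 'tuple'

'tuple'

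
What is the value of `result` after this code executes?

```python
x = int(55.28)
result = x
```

x = 55; result = 55

55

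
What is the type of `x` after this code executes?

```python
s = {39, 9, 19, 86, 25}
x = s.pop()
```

Popping from set[int] returns int

int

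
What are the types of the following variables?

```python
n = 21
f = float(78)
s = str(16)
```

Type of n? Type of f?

n is assigned a bare integer (no decimal point), so it is an int; f is assigned the result of calling float(), which returns a float

int, float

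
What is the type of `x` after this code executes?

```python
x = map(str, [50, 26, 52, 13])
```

map() returns a map object

map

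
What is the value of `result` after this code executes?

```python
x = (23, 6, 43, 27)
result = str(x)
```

x = (23, 6, 43, 27); result = '(23, 6, 43, 27)'

'(23, 6, 43, 27)'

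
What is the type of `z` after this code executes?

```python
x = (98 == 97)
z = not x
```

'not' returns bool

bool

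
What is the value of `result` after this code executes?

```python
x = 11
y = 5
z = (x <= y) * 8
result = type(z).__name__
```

x is int; y is int; z is int; result = 'int'

'int'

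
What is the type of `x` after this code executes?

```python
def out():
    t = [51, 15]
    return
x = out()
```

Bare return returns None

NoneType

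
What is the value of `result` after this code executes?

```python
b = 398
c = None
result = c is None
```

b = 398; c = None; result = True

True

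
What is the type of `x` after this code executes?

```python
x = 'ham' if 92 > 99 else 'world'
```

Both branches of conditional are str

str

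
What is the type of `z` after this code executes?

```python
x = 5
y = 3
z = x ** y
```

positive int ** positive int = int

int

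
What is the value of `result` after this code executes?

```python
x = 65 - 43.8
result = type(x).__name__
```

x is float; result = 'float'

'float'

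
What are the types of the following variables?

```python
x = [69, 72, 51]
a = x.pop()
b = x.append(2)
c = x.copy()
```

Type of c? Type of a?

copy() returns list; pop() returns element

list, int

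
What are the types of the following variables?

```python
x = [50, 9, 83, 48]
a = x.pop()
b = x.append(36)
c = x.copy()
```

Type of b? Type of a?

append() returns None; pop() returns element

NoneType, int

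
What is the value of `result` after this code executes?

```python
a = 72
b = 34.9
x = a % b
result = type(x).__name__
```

a is int; b is float; x is float; result = 'float'

'float'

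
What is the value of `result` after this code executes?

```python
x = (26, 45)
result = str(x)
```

x = (26, 45); result = '(26, 45)'

'(26, 45)'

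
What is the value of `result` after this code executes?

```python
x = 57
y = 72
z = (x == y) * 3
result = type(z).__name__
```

x is int; y is int; z is int; result = 'int'

'int'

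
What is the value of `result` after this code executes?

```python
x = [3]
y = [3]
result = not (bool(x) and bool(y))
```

x = [3]; y = [3]; result = False

False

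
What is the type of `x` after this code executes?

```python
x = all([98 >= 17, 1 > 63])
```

all() returns bool

bool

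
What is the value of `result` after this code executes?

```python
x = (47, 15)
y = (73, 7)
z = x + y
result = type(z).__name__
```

x is tuple; y is tuple; z is tuple; result = 'tuple'

'tuple'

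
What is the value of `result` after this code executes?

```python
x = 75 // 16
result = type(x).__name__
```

x is int; result = 'int'

'int'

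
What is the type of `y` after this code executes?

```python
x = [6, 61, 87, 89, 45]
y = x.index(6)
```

list.index() returns int

int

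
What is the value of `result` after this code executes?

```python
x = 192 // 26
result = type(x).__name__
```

x is int; result = 'int'

'int'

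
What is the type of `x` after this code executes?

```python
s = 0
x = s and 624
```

'and' returns first falsy value (0 is int)

int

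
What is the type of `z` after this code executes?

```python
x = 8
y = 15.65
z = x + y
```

int + float = float

float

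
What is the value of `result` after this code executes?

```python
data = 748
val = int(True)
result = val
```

data = 748; val = 1; result = 1

1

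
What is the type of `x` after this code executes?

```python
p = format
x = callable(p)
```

callable() returns bool

bool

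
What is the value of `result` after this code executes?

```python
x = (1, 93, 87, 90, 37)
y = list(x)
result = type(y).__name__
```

x is tuple; y is list; result = 'list'

'list'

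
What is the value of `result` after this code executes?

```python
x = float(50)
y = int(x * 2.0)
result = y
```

x = 50.0; y = 100; result = 100

100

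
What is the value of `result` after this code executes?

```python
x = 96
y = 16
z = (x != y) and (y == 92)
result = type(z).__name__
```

x is int; y is int; z is bool; result = 'bool'

'bool'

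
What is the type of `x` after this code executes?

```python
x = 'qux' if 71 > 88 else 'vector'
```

Both branches of conditional are str

str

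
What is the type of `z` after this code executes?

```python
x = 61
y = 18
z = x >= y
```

Comparison returns bool

bool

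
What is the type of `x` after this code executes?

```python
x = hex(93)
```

hex() returns str representation

str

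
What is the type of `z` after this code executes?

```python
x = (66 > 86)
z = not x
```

'not' returns bool

bool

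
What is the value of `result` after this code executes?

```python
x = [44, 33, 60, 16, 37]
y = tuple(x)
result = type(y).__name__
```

x is list; y is tuple; result = 'tuple'

'tuple'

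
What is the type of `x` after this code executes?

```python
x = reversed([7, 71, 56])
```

reversed() on a list returns list_reverseiterator

list_reverseiterator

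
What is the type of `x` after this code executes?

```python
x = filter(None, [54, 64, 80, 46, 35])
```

filter() returns a filter object

filter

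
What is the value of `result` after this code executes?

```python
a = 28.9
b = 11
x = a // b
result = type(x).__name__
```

a is float; b is int; x is float; result = 'float'

'float'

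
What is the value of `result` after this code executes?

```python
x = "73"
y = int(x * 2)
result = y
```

x = '73'; y = 7373; result = 7373

7373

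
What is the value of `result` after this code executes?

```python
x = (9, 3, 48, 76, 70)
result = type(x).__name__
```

x is tuple; result = 'tuple'

'tuple'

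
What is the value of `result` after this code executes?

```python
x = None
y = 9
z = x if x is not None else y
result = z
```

x = None; y = 9; z = 9; result = 9

9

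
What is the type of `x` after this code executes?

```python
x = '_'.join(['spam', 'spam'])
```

str.join() returns str

str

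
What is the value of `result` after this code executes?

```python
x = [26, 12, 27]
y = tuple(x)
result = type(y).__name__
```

x is list; y is tuple; result = 'tuple'

'tuple'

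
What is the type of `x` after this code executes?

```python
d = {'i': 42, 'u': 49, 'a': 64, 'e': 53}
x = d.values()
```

.values() returns dict_values view

dict_values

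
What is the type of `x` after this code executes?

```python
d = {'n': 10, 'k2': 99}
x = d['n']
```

Accessing dict[str, int] with str key returns int

int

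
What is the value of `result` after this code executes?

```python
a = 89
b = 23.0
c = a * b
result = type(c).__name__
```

a is int; b is float; c is float; result = 'float'

'float'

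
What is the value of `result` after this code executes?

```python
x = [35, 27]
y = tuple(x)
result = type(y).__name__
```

x is list; y is tuple; result = 'tuple'

'tuple'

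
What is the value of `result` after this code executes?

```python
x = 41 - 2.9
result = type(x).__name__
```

x is float; result = 'float'

'float'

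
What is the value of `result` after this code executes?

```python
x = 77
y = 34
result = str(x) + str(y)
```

x = 77; y = 34; result = '7734'

'7734'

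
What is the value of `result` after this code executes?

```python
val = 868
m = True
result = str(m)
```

val = 868; m = True; result = 'True'

'True'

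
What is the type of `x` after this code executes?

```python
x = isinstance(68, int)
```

isinstance() returns bool

bool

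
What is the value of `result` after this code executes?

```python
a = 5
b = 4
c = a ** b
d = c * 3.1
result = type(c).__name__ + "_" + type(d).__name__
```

a is int; b is int; c is int; d is float; result = 'int_float'

'int_float'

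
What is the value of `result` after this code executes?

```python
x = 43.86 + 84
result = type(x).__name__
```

x is float; result = 'float'

'float'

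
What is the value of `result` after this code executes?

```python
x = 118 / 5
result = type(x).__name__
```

x is float; result = 'float'

'float'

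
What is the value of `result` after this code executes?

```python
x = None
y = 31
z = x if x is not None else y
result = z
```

x = None; y = 31; z = 31; result = 31

31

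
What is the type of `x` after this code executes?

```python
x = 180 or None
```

'or' returns first truthy value

int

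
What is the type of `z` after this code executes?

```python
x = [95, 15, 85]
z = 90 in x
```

'in' operator returns bool

bool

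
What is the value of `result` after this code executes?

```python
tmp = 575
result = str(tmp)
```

tmp = 575; result = '575'

'575'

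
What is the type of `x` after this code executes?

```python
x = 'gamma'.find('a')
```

str.find() returns int index

int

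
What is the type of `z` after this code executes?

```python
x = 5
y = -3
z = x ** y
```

int ** negative = float

float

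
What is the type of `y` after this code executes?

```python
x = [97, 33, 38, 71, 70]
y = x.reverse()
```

list.reverse() returns None

NoneType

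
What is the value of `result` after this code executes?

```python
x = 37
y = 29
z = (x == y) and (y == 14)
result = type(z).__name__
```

x is int; y is int; z is bool; result = 'bool'

'bool'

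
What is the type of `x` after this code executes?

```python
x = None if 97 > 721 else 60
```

97 > 721 is False, so the else branch is taken

int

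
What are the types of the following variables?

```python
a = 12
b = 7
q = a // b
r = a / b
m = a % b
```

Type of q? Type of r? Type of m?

// returns int; / returns float; % of ints returns int

int, float, int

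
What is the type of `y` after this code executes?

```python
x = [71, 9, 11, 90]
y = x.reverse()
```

list.reverse() returns None

NoneType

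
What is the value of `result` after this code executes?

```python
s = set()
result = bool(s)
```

s = set(); result = False

False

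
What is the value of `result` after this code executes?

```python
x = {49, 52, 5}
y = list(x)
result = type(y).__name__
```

x is set; y is list; result = 'list'

'list'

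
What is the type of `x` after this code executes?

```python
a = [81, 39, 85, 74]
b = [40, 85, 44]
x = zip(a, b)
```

zip() returns a zip object

zip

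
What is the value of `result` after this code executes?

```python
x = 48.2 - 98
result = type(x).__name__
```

x is float; result = 'float'

'float'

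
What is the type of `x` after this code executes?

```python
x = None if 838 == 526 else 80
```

838 == 526 is False, so the else branch is taken

int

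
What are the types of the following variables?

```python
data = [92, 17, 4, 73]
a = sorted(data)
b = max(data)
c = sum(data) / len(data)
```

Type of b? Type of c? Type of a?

max of ints returns int; int / int = float; sorted() returns list

int, float, list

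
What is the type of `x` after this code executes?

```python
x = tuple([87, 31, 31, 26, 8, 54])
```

tuple() constructor returns tuple

tuple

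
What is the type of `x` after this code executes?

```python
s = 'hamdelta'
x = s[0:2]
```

Slicing a str returns str

str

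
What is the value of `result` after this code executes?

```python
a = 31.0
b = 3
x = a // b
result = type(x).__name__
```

a is float; b is int; x is float; result = 'float'

'float'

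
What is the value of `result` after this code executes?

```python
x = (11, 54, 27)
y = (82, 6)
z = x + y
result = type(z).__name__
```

x is tuple; y is tuple; z is tuple; result = 'tuple'

'tuple'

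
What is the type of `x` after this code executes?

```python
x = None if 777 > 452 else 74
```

777 > 452 is True, so the if branch is taken

NoneType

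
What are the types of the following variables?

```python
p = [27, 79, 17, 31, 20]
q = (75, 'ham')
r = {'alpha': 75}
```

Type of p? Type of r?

p is assigned a list literal (square brackets); r is assigned a dict literal ({key: value})

list, dict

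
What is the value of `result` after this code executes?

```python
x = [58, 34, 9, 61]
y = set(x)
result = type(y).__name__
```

x is list; y is set; result = 'set'

'set'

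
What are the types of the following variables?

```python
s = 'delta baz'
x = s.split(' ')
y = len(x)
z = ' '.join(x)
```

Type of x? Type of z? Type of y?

str.split() returns list; str.join() returns str; len() returns int

list, str, int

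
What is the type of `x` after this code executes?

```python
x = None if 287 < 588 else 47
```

287 < 588 is True, so the if branch is taken

NoneType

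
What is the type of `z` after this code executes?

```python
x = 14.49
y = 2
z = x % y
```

float % int = float

float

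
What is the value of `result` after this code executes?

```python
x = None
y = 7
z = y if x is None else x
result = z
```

x = None; y = 7; z = 7; result = 7

7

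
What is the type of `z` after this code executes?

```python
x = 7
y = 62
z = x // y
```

int // int = int

int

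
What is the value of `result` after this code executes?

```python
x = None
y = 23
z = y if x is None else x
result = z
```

x = None; y = 23; z = 23; result = 23

23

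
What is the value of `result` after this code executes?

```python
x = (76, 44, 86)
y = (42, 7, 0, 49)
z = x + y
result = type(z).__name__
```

x is tuple; y is tuple; z is tuple; result = 'tuple'

'tuple'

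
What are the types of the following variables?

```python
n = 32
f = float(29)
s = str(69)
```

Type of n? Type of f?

n is assigned a bare integer (no decimal point), so it is an int; f is assigned the result of calling float(), which returns a float

int, float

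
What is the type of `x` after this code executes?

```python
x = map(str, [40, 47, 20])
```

map() returns a map object

map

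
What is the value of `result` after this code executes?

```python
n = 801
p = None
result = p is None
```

n = 801; p = None; result = True

True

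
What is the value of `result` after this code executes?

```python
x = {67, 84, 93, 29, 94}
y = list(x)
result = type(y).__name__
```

x is set; y is list; result = 'list'

'list'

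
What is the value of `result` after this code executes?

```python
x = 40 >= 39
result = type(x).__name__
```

x is bool; result = 'bool'

'bool'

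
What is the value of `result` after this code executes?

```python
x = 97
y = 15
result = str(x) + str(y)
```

x = 97; y = 15; result = '9715'

'9715'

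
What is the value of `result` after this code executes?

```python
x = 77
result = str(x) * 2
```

x = 77; result = '7777'

'7777'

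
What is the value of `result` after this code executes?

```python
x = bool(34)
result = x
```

x = True; result = True

True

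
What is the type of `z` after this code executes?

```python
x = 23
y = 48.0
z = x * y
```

int * float = float

float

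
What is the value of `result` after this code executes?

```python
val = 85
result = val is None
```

val = 85; result = False

False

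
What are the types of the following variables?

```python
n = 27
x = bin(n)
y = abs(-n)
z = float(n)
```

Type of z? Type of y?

float() returns float; abs() of int returns int

float, int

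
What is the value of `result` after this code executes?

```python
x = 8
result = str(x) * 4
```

x = 8; result = '8888'

'8888'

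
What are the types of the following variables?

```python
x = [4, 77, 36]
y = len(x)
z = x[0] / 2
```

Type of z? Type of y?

int / int = float; len() returns int

float, int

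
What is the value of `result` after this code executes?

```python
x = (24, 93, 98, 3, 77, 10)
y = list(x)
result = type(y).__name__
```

x is tuple; y is list; result = 'list'

'list'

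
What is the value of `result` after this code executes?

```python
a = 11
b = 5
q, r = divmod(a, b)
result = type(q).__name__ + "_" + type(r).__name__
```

a is int; b is int; q is int; r is int; result = 'int_int'

'int_int'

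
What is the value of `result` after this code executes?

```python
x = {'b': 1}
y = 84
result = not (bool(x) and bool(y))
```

x = {'b': 1}; y = 84; result = False

False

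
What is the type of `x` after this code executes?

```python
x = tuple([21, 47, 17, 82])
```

tuple() constructor returns tuple

tuple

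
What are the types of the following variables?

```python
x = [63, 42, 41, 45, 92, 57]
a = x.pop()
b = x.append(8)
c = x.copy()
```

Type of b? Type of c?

append() returns None; copy() returns list

NoneType, list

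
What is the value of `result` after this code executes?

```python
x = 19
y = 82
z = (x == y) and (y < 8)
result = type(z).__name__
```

x is int; y is int; z is bool; result = 'bool'

'bool'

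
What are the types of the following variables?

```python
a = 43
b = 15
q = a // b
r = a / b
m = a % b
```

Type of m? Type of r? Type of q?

% of ints returns int; / returns float; // returns int

int, float, int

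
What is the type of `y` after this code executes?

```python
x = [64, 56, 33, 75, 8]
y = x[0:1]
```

Slicing a list returns a list

list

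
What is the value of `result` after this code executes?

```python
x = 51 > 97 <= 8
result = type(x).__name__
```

x is bool; result = 'bool'

'bool'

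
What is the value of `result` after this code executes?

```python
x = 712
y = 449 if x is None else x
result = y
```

x = 712; y = 712; result = 712

712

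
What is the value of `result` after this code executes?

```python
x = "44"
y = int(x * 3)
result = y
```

x = '44'; y = 444444; result = 444444

444444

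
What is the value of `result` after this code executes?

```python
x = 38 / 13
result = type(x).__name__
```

x is float; result = 'float'

'float'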